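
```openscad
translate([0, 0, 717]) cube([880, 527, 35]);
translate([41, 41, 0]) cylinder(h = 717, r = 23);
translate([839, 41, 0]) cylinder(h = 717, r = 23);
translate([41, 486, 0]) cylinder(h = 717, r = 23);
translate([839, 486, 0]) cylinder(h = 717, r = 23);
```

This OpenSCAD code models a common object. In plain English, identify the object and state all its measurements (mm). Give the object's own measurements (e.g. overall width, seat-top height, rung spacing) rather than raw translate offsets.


A rectangular dining table. The top is 880×527×35 mm with its upper surface at z = 752 mm. It stands on four round legs of 46 mm diameter, each leg's bounding box inset 18 mm from the nearest pair of top edges, running from the floor to the underside of the top.


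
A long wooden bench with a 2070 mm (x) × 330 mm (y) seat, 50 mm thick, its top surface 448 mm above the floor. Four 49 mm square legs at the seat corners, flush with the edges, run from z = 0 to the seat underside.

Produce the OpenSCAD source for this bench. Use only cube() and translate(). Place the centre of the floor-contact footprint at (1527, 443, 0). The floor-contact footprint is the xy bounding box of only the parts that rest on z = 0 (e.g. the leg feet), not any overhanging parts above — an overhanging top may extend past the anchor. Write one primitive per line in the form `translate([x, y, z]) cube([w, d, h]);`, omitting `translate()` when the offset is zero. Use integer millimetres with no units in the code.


// leg_h = 448 − 50 = 398
translate([492, 278, 398]) cube([2070, 330, 50]);
translate([492, 278, 0]) cube([49, 49, 398]);
translate([492, 559, 0]) cube([49, 49, 398]);
translate([2513, 278, 0]) cube([49, 49, 398]);
translate([2513, 559, 0]) cube([49, 49, 398]);


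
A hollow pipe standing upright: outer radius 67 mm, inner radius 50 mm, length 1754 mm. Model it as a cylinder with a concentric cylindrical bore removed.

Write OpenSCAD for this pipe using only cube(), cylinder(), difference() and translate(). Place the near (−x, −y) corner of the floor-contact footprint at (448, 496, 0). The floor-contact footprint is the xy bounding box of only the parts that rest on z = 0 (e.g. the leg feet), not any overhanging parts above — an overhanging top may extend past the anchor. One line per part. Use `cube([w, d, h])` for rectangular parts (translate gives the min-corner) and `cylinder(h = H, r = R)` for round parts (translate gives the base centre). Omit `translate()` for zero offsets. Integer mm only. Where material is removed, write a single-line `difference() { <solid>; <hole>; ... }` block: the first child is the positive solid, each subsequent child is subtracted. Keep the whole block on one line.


difference() { translate([515, 563, 0]) cylinder(h = 1754, r = 67); translate([515, 563, 0]) cylinder(h = 1754, r = 50); }


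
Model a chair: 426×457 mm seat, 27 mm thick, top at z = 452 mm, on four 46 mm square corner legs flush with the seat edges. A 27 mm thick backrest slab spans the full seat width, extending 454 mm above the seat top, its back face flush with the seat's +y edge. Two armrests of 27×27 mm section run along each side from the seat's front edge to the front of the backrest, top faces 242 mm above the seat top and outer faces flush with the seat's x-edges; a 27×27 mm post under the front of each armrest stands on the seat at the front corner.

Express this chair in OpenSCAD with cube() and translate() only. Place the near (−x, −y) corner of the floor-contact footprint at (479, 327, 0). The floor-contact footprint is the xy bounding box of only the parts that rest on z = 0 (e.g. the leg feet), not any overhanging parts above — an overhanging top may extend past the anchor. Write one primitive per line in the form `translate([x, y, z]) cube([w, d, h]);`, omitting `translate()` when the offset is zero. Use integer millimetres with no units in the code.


translate([479, 327, 425]) cube([426, 457, 27]);
translate([479, 327, 0]) cube([46, 46, 425]);
translate([859, 327, 0]) cube([46, 46, 425]);
translate([479, 738, 0]) cube([46, 46, 425]);
translate([859, 738, 0]) cube([46, 46, 425]);
translate([479, 757, 452]) cube([426, 27, 454]);
translate([479, 327, 667]) cube([27, 430, 27]);
translate([878, 327, 667]) cube([27, 430, 27]);
translate([479, 327, 452]) cube([27, 27, 215]);
translate([878, 327, 452]) cube([27, 27, 215]);


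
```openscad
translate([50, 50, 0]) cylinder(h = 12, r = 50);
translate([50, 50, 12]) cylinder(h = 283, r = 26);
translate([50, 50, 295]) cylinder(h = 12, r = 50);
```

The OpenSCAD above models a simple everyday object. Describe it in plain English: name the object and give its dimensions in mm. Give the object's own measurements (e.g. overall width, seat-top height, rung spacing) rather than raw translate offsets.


A spool: two coaxial disc flanges of radius 50 mm and thickness 12 mm, joined by a core cylinder of radius 26 mm and height 283 mm. The lower flange rests on z = 0 and the three cylinders share a vertical axis.


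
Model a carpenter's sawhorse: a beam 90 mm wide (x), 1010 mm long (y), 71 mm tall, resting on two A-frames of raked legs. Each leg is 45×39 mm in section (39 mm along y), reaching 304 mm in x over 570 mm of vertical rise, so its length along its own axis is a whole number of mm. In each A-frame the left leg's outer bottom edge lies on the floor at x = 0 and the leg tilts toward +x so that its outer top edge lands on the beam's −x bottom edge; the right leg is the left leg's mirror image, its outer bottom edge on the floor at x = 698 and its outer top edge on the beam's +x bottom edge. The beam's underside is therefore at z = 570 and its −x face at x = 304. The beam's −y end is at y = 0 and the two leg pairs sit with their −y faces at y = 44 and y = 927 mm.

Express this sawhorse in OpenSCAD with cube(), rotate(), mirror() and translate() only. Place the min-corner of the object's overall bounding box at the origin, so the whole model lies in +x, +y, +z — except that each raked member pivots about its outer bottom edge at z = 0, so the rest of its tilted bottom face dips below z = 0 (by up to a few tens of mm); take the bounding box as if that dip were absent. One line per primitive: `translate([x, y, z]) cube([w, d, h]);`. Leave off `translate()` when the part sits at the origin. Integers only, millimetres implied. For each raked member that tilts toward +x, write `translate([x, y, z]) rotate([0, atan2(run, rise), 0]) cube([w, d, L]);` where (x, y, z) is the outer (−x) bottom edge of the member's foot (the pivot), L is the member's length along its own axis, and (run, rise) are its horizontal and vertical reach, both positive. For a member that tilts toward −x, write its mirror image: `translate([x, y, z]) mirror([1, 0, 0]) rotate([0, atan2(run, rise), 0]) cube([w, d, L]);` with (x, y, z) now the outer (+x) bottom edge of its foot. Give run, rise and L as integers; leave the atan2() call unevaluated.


// leg length = √(304² + 570²) = 646
// right-leg outer foot x = 2·304 + 90 = 698
// beam min-corner = (304, 0, 570)
translate([304, 0, 570]) cube([90, 1010, 71]);
translate([0, 44, 0]) rotate([0, atan2(304, 570), 0]) cube([45, 39, 646]);
translate([698, 44, 0]) mirror([1, 0, 0]) rotate([0, atan2(304, 570), 0]) cube([45, 39, 646]);
translate([0, 927, 0]) rotate([0, atan2(304, 570), 0]) cube([45, 39, 646]);
translate([698, 927, 0]) mirror([1, 0, 0]) rotate([0, atan2(304, 570), 0]) cube([45, 39, 646]);


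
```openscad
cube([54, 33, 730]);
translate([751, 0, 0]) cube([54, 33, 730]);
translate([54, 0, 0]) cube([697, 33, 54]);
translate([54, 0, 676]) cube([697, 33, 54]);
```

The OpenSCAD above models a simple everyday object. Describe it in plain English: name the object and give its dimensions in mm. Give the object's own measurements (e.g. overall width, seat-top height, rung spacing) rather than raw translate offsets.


A rectangular picture frame lying in the x–z plane (depth along y). The opening is 697 mm wide (x) by 622 mm tall (z), surrounded by a border 54 mm wide on all four sides. The frame is 33 mm deep and is made of two full-height vertical stiles with two horizontal rails fitted between them.


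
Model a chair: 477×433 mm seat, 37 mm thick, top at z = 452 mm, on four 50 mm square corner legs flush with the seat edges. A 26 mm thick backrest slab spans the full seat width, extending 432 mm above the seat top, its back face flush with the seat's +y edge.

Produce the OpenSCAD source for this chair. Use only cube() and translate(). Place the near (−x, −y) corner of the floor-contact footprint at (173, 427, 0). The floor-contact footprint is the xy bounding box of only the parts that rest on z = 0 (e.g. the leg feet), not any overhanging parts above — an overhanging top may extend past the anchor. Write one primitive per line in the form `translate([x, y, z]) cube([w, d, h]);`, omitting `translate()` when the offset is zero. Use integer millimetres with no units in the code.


translate([173, 427, 415]) cube([477, 433, 37]);
translate([173, 427, 0]) cube([50, 50, 415]);
translate([600, 427, 0]) cube([50, 50, 415]);
translate([173, 810, 0]) cube([50, 50, 415]);
translate([600, 810, 0]) cube([50, 50, 415]);
translate([173, 834, 452]) cube([477, 26, 432]);


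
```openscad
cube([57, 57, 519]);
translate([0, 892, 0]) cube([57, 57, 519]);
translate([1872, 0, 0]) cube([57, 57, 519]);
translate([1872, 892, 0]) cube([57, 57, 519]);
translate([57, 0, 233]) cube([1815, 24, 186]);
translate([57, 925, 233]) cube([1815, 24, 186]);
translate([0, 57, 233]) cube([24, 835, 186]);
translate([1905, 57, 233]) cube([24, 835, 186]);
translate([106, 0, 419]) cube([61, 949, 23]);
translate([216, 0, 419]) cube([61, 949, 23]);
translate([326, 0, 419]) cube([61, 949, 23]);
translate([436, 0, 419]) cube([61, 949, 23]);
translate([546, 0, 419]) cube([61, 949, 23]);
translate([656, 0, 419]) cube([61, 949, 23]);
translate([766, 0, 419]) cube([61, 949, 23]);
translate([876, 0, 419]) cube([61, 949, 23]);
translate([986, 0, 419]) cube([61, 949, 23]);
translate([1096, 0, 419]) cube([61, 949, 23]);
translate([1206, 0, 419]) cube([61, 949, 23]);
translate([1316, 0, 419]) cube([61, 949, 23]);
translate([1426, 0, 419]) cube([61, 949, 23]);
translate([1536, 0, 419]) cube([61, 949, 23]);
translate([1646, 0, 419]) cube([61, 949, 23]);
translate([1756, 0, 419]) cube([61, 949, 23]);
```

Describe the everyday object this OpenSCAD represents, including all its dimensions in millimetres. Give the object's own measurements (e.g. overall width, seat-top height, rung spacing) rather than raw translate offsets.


A bed frame 1929 mm long (x) by 949 mm wide (y). Four 57×57 mm corner posts, 519 mm tall, at the corners of the footprint. Four rails of 24 mm thickness and 186 mm height run between adjacent posts with their undersides at z = 233 mm, their outer faces flush with the outside of the frame (the two x-running rails run between the posts' inner faces; the two y-running rails run between the posts' inner faces). 16 slats, each 61 mm wide (x) and 23 mm thick, lie across the top of the two x-running rails, running the full 949 mm width of the frame in y; along x they sit between the end posts with a 49 mm gap after the −x posts and between neighbouring slats, leaving 55 mm before the +x posts.


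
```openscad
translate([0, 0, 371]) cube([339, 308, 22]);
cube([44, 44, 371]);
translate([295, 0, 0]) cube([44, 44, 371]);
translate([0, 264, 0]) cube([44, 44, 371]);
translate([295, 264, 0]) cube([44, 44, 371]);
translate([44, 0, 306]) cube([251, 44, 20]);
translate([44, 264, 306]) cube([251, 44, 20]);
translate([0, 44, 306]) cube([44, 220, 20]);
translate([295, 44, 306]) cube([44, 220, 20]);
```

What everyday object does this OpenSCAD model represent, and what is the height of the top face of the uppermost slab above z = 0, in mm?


A stool. The seat height is 393 mm.

A 339×308×22 slab at z = 371 on four corner posts — a stool. The seat top is 371 + 22 = 393 mm.


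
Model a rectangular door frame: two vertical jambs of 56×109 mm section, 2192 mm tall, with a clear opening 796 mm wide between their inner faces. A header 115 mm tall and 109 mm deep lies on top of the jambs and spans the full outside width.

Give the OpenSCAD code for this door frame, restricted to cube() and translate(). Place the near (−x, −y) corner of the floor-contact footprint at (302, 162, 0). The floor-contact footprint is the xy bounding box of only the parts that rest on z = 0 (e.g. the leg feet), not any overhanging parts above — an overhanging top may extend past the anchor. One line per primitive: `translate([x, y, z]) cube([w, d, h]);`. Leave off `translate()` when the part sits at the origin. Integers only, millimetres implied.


translate([302, 162, 0]) cube([56, 109, 2192]);
translate([1154, 162, 0]) cube([56, 109, 2192]);
translate([302, 162, 2192]) cube([908, 109, 115]);


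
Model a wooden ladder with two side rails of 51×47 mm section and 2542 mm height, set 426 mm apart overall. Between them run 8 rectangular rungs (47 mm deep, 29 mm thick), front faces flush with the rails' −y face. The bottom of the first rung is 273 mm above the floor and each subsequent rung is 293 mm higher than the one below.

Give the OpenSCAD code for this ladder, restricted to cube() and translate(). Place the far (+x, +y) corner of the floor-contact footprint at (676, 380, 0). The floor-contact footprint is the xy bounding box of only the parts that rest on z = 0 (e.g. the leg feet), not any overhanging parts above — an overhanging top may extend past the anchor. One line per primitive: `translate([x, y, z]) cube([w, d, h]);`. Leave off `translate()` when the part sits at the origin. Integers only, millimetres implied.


translate([250, 333, 0]) cube([51, 47, 2542]);
translate([625, 333, 0]) cube([51, 47, 2542]);
translate([301, 333, 273]) cube([324, 47, 29]);
translate([301, 333, 566]) cube([324, 47, 29]);
translate([301, 333, 859]) cube([324, 47, 29]);
translate([301, 333, 1152]) cube([324, 47, 29]);
translate([301, 333, 1445]) cube([324, 47, 29]);
translate([301, 333, 1738]) cube([324, 47, 29]);
translate([301, 333, 2031]) cube([324, 47, 29]);
translate([301, 333, 2324]) cube([324, 47, 29]);


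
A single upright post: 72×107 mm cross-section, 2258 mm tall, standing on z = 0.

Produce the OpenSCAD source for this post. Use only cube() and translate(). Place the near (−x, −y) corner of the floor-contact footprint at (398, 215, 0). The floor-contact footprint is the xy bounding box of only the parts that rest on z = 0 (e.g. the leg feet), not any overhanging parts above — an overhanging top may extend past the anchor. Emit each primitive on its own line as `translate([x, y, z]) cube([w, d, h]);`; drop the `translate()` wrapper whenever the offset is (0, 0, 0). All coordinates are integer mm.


translate([398, 215, 0]) cube([72, 107, 2258]);


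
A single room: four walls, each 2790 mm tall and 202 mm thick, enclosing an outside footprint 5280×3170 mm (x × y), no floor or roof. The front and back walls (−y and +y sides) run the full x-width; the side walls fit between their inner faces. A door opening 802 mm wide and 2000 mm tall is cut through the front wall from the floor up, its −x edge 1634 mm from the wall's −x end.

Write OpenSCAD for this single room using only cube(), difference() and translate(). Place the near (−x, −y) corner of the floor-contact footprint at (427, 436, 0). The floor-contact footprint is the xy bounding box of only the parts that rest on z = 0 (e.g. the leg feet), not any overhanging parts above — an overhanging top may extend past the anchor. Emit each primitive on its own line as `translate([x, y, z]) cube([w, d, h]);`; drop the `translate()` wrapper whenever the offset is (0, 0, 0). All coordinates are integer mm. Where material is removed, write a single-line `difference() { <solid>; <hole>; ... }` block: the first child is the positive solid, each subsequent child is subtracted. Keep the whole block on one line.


difference() { translate([427, 436, 0]) cube([5280, 202, 2790]); translate([2061, 436, 0]) cube([802, 202, 2000]); }
translate([427, 3404, 0]) cube([5280, 202, 2790]);
translate([427, 638, 0]) cube([202, 2766, 2790]);
translate([5505, 638, 0]) cube([202, 2766, 2790]);


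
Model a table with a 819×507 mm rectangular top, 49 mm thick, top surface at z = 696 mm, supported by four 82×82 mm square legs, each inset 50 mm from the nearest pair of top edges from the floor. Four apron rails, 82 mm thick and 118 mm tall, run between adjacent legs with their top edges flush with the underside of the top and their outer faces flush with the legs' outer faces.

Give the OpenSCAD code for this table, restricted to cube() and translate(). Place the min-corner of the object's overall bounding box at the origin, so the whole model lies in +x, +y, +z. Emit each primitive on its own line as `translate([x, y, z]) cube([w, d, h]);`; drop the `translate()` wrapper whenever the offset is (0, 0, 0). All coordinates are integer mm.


// leg_h = 696 - 49 = 647
// apron z = 647 - 118 = 529
translate([0, 0, 647]) cube([819, 507, 49]);
translate([50, 50, 0]) cube([82, 82, 647]);
translate([687, 50, 0]) cube([82, 82, 647]);
translate([50, 375, 0]) cube([82, 82, 647]);
translate([687, 375, 0]) cube([82, 82, 647]);
translate([132, 50, 529]) cube([555, 82, 118]);
translate([132, 375, 529]) cube([555, 82, 118]);
translate([50, 132, 529]) cube([82, 243, 118]);
translate([687, 132, 529]) cube([82, 243, 118]);


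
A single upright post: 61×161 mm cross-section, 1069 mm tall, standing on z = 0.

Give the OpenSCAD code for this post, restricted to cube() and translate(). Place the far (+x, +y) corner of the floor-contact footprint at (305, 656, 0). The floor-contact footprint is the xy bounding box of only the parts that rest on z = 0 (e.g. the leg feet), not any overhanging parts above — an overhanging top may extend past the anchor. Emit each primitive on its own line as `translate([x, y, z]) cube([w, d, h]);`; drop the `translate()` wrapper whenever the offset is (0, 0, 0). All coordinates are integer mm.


translate([244, 495, 0]) cube([61, 161, 1069]);


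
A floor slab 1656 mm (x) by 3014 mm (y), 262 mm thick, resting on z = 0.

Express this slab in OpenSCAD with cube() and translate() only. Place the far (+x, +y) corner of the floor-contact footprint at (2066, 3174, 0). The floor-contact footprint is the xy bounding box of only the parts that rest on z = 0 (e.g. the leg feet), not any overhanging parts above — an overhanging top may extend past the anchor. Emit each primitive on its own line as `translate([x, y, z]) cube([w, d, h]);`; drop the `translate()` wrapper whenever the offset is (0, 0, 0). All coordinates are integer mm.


translate([410, 160, 0]) cube([1656, 3014, 262]);


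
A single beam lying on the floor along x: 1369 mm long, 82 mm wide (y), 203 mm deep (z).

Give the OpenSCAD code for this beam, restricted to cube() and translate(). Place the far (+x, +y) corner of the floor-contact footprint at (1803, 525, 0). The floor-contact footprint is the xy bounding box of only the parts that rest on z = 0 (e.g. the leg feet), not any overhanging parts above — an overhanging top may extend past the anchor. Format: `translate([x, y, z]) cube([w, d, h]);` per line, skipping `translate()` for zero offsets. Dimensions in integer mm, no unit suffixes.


translate([434, 443, 0]) cube([1369, 82, 203]);


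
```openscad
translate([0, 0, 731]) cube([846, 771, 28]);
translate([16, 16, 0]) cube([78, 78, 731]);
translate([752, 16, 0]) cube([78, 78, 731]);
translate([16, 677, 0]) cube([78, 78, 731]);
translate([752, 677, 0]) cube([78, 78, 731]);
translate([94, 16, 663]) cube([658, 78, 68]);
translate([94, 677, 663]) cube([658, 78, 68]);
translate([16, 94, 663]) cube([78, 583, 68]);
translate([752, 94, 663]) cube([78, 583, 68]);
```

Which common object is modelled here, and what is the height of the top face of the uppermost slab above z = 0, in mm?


A table. The table height is 759 mm.

A 846×771×28 slab sits at z = 731 on four 78 mm square posts — a table. The top surface is at 731 + 28 = 759 mm.


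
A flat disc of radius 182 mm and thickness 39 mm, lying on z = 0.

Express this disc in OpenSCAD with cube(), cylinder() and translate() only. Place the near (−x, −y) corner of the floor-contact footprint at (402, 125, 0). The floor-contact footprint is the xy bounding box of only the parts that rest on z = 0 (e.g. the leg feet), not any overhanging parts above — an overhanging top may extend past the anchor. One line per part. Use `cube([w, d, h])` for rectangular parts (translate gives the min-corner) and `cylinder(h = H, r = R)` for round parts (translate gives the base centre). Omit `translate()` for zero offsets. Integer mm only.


translate([584, 307, 0]) cylinder(h = 39, r = 182);


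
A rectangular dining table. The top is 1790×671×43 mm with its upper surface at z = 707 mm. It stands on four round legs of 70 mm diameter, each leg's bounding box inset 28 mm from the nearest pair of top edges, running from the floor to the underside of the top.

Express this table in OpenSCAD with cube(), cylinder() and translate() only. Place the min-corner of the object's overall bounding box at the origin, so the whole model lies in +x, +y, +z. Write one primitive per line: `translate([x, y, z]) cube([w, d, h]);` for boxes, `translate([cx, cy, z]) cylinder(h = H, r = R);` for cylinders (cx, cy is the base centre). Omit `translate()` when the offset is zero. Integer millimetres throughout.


translate([0, 0, 664]) cube([1790, 671, 43]);
translate([63, 63, 0]) cylinder(h = 664, r = 35);
translate([1727, 63, 0]) cylinder(h = 664, r = 35);
translate([63, 608, 0]) cylinder(h = 664, r = 35);
translate([1727, 608, 0]) cylinder(h = 664, r = 35);


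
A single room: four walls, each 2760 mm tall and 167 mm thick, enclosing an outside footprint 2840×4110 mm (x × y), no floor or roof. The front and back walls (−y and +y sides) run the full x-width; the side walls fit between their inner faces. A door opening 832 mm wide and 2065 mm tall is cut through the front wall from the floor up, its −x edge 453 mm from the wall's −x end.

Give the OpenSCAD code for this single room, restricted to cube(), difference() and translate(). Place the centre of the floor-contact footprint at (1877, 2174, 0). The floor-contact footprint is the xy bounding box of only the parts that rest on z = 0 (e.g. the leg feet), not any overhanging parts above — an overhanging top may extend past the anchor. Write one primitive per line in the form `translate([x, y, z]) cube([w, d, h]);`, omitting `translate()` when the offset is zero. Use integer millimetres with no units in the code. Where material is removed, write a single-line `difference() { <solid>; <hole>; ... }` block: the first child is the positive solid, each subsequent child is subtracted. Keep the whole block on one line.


difference() { translate([457, 119, 0]) cube([2840, 167, 2760]); translate([910, 119, 0]) cube([832, 167, 2065]); }
translate([457, 4062, 0]) cube([2840, 167, 2760]);
translate([457, 286, 0]) cube([167, 3776, 2760]);
translate([3130, 286, 0]) cube([167, 3776, 2760]);


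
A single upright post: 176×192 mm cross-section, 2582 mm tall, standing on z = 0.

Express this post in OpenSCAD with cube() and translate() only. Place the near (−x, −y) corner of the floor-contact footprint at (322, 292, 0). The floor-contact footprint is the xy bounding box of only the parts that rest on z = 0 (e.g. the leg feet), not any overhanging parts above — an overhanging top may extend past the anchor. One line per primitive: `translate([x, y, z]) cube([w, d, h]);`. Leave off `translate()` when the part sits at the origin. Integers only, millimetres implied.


translate([322, 292, 0]) cube([176, 192, 2582]);


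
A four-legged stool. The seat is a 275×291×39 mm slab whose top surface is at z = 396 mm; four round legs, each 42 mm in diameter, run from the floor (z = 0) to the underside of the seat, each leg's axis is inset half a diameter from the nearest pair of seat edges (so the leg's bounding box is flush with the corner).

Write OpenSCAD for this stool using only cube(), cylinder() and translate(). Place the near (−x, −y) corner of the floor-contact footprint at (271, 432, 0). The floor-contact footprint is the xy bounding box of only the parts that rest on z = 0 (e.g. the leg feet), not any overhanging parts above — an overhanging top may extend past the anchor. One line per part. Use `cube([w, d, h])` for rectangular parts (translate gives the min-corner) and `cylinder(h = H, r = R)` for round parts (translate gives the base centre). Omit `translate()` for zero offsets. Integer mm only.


// leg_h = 396 - 39 = 357
translate([271, 432, 357]) cube([275, 291, 39]);
translate([292, 453, 0]) cylinder(h = 357, r = 21);
translate([525, 453, 0]) cylinder(h = 357, r = 21);
translate([292, 702, 0]) cylinder(h = 357, r = 21);
translate([525, 702, 0]) cylinder(h = 357, r = 21);


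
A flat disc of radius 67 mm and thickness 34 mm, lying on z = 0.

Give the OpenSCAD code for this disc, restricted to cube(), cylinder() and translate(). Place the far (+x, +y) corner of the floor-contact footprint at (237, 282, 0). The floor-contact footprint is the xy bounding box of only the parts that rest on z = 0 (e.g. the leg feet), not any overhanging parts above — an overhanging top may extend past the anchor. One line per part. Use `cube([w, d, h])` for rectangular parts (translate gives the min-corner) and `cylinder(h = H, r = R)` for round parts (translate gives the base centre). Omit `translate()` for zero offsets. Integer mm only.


translate([170, 215, 0]) cylinder(h = 34, r = 67);


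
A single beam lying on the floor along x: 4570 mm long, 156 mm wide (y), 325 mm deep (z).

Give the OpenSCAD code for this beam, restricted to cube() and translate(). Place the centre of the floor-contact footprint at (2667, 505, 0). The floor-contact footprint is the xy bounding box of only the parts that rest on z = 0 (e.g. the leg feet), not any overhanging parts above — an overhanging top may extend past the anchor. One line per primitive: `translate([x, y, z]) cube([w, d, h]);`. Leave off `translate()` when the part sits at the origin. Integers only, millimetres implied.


translate([382, 427, 0]) cube([4570, 156, 325]);


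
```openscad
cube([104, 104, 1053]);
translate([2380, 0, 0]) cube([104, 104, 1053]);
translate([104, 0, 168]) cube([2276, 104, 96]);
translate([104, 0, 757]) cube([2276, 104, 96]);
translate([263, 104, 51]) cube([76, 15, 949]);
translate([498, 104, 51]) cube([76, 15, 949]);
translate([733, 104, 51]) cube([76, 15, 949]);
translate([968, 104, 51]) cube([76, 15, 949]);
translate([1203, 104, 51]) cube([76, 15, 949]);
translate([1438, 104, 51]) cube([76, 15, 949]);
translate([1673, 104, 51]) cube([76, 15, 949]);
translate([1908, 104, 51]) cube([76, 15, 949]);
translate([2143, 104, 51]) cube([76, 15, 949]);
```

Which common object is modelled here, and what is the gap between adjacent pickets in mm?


A fence section. The picket gap is 159 mm.

Two posts, two rails, 9 pickets — a fence section. Span 2276 mm holds 9 pickets of 76 mm with 10 equal gaps: ⌊(2276 − 9·76) / 10⌋ = 159 mm.


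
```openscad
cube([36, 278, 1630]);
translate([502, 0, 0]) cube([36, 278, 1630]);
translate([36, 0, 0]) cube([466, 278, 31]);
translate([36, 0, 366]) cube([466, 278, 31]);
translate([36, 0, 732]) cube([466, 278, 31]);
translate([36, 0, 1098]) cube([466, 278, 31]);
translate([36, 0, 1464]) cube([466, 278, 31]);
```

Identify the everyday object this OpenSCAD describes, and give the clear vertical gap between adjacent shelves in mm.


A bookshelf. The clear shelf gap is 335 mm.

Two tall side panels with 5 horizontal boards between them — a bookshelf. The first two shelf undersides are at z = 0 and z = 366; with shelf thickness 31, the clear gap is 366 − 0 − 31 = 335 mm.


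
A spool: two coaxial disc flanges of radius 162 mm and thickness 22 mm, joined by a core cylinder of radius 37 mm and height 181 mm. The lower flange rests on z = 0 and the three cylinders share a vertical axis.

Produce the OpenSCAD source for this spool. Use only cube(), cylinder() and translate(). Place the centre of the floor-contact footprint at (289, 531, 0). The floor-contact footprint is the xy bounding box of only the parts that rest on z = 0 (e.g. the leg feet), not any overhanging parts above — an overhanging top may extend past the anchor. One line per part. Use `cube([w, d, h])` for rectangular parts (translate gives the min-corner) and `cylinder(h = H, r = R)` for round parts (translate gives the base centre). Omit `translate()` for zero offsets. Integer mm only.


translate([289, 531, 0]) cylinder(h = 22, r = 162);
translate([289, 531, 22]) cylinder(h = 181, r = 37);
translate([289, 531, 203]) cylinder(h = 22, r = 162);


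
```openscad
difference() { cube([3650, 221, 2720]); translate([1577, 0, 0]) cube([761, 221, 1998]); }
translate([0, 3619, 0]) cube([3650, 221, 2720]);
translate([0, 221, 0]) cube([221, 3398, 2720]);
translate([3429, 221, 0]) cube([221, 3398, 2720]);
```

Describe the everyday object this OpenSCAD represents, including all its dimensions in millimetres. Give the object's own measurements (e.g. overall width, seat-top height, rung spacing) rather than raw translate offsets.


A single room: four walls, each 2720 mm tall and 221 mm thick, enclosing an outside footprint 3650×3840 mm (x × y), no floor or roof. The front and back walls (−y and +y sides) run the full x-width; the side walls fit between their inner faces. A door opening 761 mm wide and 1998 mm tall is cut through the front wall from the floor up, its −x edge 1577 mm from the wall's −x end.


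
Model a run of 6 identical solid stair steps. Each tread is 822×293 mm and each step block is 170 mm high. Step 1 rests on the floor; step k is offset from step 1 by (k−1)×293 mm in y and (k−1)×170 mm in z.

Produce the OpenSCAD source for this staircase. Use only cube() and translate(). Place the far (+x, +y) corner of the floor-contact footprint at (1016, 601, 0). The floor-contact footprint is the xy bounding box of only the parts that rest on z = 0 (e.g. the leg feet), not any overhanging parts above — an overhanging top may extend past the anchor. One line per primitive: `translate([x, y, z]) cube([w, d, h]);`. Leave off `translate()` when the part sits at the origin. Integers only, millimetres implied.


translate([194, 308, 0]) cube([822, 293, 170]);
translate([194, 601, 170]) cube([822, 293, 170]);
translate([194, 894, 340]) cube([822, 293, 170]);
translate([194, 1187, 510]) cube([822, 293, 170]);
translate([194, 1480, 680]) cube([822, 293, 170]);
translate([194, 1773, 850]) cube([822, 293, 170]);


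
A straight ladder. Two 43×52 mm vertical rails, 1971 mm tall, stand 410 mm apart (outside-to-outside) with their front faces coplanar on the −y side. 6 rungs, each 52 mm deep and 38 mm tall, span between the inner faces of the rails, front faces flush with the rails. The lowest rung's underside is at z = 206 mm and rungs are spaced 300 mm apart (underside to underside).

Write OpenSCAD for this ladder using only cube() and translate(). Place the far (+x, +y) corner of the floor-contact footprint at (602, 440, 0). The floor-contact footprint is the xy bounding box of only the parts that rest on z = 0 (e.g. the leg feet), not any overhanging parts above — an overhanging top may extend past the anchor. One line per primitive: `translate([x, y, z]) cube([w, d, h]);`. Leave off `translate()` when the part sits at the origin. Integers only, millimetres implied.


translate([192, 388, 0]) cube([43, 52, 1971]);
translate([559, 388, 0]) cube([43, 52, 1971]);
translate([235, 388, 206]) cube([324, 52, 38]);
translate([235, 388, 506]) cube([324, 52, 38]);
translate([235, 388, 806]) cube([324, 52, 38]);
translate([235, 388, 1106]) cube([324, 52, 38]);
translate([235, 388, 1406]) cube([324, 52, 38]);
translate([235, 388, 1706]) cube([324, 52, 38]);


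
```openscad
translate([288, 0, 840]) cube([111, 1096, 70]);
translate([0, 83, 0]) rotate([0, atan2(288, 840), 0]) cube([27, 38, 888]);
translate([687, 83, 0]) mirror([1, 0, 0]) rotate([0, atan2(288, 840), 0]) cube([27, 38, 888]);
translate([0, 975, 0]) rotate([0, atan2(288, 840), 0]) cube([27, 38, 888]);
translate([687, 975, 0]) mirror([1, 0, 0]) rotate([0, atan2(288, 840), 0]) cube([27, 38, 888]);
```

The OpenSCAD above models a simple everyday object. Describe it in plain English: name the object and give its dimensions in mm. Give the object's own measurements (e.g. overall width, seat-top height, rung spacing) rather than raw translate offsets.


A sawhorse. A 111×1096×70 mm beam (x, y, z) sits on two A-frame leg pairs. Each pair is two raked legs of 27×38 mm section (38 mm along y) splaying symmetrically in x. Each leg rises 840 mm vertically over 288 mm of horizontal reach and is 888 mm long along its own axis. Every leg's outer bottom edge rests on the floor and its outer top edge meets a bottom edge of the beam — the left legs (tilting toward +x) meet the beam's −x bottom edge, the right legs (their mirror images, tilting toward −x) meet its +x bottom edge — so the leg tops tuck under the beam, the beam's underside is 840 mm above the floor, and the feet are 687 mm apart outside-to-outside with the beam centred between them. The two leg pairs are set in 83 mm from either end of the beam.


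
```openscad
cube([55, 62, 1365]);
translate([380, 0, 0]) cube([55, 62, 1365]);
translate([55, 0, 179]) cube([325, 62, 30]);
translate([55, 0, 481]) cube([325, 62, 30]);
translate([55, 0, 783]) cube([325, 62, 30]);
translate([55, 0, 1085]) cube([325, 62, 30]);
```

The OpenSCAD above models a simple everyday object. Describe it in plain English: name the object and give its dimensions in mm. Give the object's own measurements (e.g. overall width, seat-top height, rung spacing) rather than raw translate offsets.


A straight ladder. Two 55×62 mm vertical rails, 1365 mm tall, stand 435 mm apart (outside-to-outside) with their front faces coplanar on the −y side. 4 rungs, each 62 mm deep and 30 mm tall, span between the inner faces of the rails, front faces flush with the rails. The lowest rung's underside is at z = 179 mm and rungs are spaced 302 mm apart (underside to underside).


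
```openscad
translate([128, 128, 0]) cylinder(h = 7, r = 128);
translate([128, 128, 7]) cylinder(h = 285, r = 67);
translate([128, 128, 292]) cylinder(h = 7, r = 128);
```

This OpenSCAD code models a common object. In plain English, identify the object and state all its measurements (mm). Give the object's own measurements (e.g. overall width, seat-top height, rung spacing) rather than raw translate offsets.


A spool: two coaxial disc flanges of radius 128 mm and thickness 7 mm, joined by a core cylinder of radius 67 mm and height 285 mm. The lower flange rests on z = 0 and the three cylinders share a vertical axis.


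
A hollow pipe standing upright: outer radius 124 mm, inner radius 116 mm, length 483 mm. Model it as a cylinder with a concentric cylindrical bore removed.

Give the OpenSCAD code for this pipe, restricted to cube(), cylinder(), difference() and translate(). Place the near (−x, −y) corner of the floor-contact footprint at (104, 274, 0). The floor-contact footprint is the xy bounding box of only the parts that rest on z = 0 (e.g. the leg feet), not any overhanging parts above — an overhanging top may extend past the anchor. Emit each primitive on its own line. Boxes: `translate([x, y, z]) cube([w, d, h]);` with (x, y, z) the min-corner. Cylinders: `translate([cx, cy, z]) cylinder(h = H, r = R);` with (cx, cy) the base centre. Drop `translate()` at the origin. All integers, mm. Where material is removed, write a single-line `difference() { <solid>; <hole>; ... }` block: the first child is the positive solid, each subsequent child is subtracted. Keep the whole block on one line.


difference() { translate([228, 398, 0]) cylinder(h = 483, r = 124); translate([228, 398, 0]) cylinder(h = 483, r = 116); }


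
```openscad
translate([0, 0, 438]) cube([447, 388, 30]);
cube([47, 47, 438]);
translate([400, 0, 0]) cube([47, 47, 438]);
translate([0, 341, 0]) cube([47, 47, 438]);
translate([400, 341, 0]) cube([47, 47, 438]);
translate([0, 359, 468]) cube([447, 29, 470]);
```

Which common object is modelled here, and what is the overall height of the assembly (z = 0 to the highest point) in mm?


A chair. The overall height is 938 mm.

A slab on four corner posts with a tall panel at the back — a chair. The seat slab sits at z = 438 with thickness 30, and the 470 mm backrest starts at the seat top, so the overall height is 438 + 30 + 470 = 938 mm.


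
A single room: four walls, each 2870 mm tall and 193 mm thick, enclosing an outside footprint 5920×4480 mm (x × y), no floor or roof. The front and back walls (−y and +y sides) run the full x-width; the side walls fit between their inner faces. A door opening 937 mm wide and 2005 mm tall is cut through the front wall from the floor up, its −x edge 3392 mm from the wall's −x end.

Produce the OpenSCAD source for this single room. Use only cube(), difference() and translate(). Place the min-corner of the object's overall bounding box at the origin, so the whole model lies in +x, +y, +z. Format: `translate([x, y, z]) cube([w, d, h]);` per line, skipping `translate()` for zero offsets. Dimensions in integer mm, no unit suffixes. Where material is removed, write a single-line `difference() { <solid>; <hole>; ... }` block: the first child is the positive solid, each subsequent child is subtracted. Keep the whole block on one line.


difference() { cube([5920, 193, 2870]); translate([3392, 0, 0]) cube([937, 193, 2005]); }
translate([0, 4287, 0]) cube([5920, 193, 2870]);
translate([0, 193, 0]) cube([193, 4094, 2870]);
translate([5727, 193, 0]) cube([193, 4094, 2870]);


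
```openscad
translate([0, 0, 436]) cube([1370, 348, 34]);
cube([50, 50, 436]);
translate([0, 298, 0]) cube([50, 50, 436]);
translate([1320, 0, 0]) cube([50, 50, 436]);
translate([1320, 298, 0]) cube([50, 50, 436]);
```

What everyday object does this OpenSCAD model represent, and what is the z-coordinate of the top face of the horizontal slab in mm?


A bench. The seat-top height is 470 mm.

A long slab on four corner posts — a bench. The slab sits at z = 436 with thickness 34, so the top is 436 + 34 = 470 mm.


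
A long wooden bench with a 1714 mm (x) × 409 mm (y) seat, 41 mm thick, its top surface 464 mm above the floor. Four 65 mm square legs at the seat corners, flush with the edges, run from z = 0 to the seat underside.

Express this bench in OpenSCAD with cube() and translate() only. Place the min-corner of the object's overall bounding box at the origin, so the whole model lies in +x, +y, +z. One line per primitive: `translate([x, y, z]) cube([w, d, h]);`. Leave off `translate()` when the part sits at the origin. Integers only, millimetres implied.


translate([0, 0, 423]) cube([1714, 409, 41]);
cube([65, 65, 423]);
translate([0, 344, 0]) cube([65, 65, 423]);
translate([1649, 0, 0]) cube([65, 65, 423]);
translate([1649, 344, 0]) cube([65, 65, 423]);


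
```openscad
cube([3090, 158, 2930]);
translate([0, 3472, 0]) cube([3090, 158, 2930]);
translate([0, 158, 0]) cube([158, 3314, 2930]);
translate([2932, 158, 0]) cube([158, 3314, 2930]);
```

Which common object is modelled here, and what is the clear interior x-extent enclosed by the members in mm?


A house (or room) frame. The interior width is 2774 mm.

Four 2930 mm walls enclosing a rectangle with no floor or roof — a room or house frame. Outside width is 3090 mm and wall thickness is 158 mm, so the interior width is 3090 − 2 × 158 = 2774 mm.


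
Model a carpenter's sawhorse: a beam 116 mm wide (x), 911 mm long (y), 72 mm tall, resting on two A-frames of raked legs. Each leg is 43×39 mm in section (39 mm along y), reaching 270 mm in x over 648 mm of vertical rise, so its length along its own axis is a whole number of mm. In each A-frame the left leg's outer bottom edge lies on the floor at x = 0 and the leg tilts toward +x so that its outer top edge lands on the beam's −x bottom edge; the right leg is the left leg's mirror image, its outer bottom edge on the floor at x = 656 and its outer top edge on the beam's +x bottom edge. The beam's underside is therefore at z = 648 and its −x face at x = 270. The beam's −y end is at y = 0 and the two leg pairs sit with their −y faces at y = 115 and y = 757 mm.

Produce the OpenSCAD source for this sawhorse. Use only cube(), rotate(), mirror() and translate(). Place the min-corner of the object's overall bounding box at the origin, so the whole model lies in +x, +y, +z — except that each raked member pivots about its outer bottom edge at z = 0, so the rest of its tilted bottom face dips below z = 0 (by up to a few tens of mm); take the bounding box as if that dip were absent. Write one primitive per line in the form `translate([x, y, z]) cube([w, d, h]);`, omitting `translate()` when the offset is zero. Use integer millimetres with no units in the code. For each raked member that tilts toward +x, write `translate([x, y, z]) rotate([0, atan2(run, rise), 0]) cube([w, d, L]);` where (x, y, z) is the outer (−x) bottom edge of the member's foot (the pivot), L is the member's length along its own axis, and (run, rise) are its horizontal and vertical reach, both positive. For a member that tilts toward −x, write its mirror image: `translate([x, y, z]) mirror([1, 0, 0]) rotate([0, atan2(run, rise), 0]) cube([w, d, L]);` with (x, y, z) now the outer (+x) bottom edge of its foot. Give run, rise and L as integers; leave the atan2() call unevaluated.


translate([270, 0, 648]) cube([116, 911, 72]);
translate([0, 115, 0]) rotate([0, atan2(270, 648), 0]) cube([43, 39, 702]);
translate([656, 115, 0]) mirror([1, 0, 0]) rotate([0, atan2(270, 648), 0]) cube([43, 39, 702]);
translate([0, 757, 0]) rotate([0, atan2(270, 648), 0]) cube([43, 39, 702]);
translate([656, 757, 0]) mirror([1, 0, 0]) rotate([0, atan2(270, 648), 0]) cube([43, 39, 702]);
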